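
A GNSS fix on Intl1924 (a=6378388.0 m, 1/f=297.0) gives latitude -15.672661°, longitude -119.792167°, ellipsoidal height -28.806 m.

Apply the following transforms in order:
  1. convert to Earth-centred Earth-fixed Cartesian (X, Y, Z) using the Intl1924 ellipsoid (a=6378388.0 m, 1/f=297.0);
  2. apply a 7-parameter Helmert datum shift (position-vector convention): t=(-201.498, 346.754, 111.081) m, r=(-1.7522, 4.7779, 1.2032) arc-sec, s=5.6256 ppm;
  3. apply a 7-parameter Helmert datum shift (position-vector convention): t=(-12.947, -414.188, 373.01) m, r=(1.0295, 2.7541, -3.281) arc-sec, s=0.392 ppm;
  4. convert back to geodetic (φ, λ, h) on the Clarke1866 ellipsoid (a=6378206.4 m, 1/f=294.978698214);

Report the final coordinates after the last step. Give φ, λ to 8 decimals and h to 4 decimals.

φ=-15.66751130°, λ=-119.79464558°, h=229.7753 m

start: φ=-15.672661°, λ=-119.792167°, h=-28.806 m
→ ECEF (a=6378388.000, f=1/297.0): X=-3052044.9183, Y=-5330860.6321, Z=-1711893.1054
→ Helmert 7p (PV): X=-3052272.1437, Y=-5330576.2134, Z=-1711675.6717
→ Helmert 7p (PV): X=-3052393.9340, Y=-5330935.3960, Z=-1711289.1837
→ geod (Bowring, a=6378206.400): φ=-15.66751130°, λ=-119.79464558°, h=229.7753 m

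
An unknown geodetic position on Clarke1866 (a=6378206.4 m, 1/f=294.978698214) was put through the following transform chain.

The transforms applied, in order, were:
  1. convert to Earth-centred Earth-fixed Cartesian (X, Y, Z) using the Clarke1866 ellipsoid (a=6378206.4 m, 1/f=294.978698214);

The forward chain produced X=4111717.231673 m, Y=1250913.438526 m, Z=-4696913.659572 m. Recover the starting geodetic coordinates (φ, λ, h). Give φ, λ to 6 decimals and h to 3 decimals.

φ=-47.734467°, λ=16.921407°, h=64.555 m

start: X=4111717.2317, Y=1250913.4385, Z=-4696913.6596 m
→ geod (Bowring, a=6378206.400): φ=-47.73446700°, λ=16.92140700°, h=64.5550 m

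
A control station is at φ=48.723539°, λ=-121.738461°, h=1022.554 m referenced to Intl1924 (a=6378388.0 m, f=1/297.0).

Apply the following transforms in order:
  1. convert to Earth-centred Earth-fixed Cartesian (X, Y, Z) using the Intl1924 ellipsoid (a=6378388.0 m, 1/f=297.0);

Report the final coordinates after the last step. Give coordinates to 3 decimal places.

X=-2218039.701 m, Y=-3585925.949 m, Z=4771191.298 m

start: φ=48.723539°, λ=-121.738461°, h=1022.554 m
→ ECEF (a=6378388.000, f=1/297.0): X=-2218039.7009, Y=-3585925.9486, Z=4771191.2981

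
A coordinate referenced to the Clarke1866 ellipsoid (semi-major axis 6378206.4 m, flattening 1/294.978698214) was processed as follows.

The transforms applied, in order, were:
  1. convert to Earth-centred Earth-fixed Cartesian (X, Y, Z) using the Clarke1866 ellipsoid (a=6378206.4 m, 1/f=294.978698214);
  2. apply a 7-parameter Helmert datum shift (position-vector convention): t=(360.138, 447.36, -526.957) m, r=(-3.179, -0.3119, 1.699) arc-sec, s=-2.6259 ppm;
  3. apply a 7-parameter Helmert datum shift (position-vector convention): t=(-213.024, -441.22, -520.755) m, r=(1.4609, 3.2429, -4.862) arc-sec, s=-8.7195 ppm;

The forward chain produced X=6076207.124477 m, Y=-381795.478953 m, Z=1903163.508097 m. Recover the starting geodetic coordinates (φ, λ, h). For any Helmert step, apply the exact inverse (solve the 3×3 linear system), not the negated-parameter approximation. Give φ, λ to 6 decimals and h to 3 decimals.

start: X=6076207.1245, Y=-381795.4790, Z=1903163.5081 m
→ Helmert⁻¹: X=6076452.1862, Y=-381200.8683, Z=1903799.0964
→ Helmert⁻¹: X=6076107.7388, Y=-381728.6290, Z=1904315.9829
→ geod (Bowring, a=6378206.400): φ=17.48049400°, λ=-3.59485600°, h=2696.6800 m

φ=17.480494°, λ=-3.594856°, h=2696.680 m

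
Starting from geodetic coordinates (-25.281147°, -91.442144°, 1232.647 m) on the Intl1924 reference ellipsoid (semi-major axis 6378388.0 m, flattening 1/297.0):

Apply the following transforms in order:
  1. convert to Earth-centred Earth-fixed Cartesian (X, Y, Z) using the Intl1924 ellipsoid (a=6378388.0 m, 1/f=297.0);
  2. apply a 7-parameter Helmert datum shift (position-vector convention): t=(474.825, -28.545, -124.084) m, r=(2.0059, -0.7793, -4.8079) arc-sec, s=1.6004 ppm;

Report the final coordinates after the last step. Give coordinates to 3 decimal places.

start: φ=-25.281147°, λ=-91.442144°, h=1232.647 m
→ ECEF (a=6378388.000, f=1/297.0): X=-145270.3399, Y=-5770311.1264, Z=-2707830.9953
→ Helmert 7p (PV): X=-144920.0193, Y=-5770319.1867, Z=-2708016.0774

X=-144920.019 m, Y=-5770319.187 m, Z=-2708016.077 m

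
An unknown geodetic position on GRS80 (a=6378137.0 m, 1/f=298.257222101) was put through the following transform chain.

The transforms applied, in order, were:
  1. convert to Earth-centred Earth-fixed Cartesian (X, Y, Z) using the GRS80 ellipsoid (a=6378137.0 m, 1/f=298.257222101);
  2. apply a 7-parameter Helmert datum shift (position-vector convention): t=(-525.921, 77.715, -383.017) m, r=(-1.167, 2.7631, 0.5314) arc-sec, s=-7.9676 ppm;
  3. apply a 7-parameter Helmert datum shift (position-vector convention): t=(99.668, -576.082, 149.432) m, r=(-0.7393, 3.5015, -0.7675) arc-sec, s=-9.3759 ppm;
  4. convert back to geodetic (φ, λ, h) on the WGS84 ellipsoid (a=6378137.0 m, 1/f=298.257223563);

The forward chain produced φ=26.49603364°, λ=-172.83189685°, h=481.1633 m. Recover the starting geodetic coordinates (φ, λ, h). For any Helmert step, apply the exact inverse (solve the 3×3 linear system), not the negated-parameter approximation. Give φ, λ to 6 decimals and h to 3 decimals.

φ=26.498071°, λ=-172.836105°, h=261.256 m

start: φ=26.496034°, λ=-172.831897°, h=481.163 m
→ ECEF (a=6378137.000, f=1/298.257223563): X=-5667801.6275, Y=-712804.4321, Z=2828566.2519
→ Helmert⁻¹: X=-5667999.8006, Y=-712266.2557, Z=2828344.5676
→ Helmert⁻¹: X=-5667558.7639, Y=-712351.0491, Z=2828670.1707
→ geod (Bowring, a=6378137.000): φ=26.49807100°, λ=-172.83610500°, h=261.2560 m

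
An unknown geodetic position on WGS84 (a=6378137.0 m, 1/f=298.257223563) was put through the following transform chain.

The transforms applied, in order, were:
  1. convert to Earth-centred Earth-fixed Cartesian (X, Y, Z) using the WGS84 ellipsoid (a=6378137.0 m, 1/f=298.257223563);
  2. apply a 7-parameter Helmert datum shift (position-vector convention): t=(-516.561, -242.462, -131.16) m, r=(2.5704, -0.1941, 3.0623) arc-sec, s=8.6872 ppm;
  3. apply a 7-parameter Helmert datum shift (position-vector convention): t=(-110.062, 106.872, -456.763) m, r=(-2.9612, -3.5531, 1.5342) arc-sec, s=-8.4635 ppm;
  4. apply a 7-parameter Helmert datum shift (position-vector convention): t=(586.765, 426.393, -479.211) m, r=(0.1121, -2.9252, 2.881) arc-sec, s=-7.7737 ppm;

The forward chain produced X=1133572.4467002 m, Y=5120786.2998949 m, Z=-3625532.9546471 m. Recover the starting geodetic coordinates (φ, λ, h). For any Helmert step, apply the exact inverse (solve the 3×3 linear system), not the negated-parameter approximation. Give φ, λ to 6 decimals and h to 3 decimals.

start: X=1133572.4467, Y=5120786.2999, Z=-3625532.9546 m
→ Helmert⁻¹: X=1133014.5978, Y=5120381.9158, Z=-3625100.7749
→ Helmert⁻¹: X=1133109.8979, Y=5120361.9877, Z=-3624620.6987
→ Helmert⁻¹: X=1133689.2214, Y=5120497.9676, Z=-3624522.9290
→ geod (Bowring, a=6378137.000): φ=-34.82882900°, λ=77.51597600°, h=3900.3390 m

φ=-34.828829°, λ=77.515976°, h=3900.339 m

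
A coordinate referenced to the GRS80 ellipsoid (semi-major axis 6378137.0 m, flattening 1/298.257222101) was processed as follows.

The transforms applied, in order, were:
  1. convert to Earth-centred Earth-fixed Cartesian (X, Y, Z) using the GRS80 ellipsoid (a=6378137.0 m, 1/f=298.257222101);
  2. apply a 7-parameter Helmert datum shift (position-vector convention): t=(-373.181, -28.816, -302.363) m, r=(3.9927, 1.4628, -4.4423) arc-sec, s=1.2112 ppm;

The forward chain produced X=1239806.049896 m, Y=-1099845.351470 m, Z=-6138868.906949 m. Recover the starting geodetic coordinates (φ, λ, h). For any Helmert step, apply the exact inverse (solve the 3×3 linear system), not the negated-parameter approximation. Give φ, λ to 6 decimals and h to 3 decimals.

φ=-74.984330°, λ=-41.568114°, h=223.906 m

start: X=1239806.0499, Y=-1099845.3515, Z=-6138868.9069 m
→ Helmert⁻¹: X=1240244.9509, Y=-1099907.3168, Z=-6138529.0222
→ geod (Bowring, a=6378137.000): φ=-74.98433000°, λ=-41.56811400°, h=223.9060 m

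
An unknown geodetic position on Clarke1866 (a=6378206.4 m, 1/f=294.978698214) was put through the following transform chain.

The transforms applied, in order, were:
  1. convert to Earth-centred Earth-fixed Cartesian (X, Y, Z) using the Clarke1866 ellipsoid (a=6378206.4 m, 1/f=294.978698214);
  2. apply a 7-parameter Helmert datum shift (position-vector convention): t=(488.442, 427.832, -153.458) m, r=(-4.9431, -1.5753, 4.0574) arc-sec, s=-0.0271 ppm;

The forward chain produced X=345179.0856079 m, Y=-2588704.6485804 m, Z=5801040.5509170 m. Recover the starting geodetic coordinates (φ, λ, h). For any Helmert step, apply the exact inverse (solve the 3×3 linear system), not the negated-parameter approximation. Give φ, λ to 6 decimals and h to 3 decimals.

φ=65.904331°, λ=-82.417382°, h=1883.203 m

start: X=345179.0856, Y=-2588704.6486, Z=5801040.5509 m
→ Helmert⁻¹: X=344684.0245, Y=-2589278.3540, Z=5801129.4821
→ geod (Bowring, a=6378206.400): φ=65.90433100°, λ=-82.41738200°, h=1883.2030 m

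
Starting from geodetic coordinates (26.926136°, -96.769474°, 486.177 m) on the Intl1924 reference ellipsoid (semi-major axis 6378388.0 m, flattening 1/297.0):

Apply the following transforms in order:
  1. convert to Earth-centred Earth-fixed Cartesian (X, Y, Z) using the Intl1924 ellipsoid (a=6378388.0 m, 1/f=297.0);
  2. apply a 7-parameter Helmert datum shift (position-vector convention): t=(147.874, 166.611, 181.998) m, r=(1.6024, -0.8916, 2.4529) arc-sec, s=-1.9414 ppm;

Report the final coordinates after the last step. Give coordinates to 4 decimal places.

X=-670654.1600 m, Y=-5651446.8850 m, Z=2871310.2057 m

start: φ=26.926136°, λ=-96.769474°, h=486.177 m
→ ECEF (a=6378388.000, f=1/297.0): X=-670858.1341, Y=-5651594.1850, Z=2871180.5869
→ Helmert 7p (PV): X=-670654.1600, Y=-5651446.8850, Z=2871310.2057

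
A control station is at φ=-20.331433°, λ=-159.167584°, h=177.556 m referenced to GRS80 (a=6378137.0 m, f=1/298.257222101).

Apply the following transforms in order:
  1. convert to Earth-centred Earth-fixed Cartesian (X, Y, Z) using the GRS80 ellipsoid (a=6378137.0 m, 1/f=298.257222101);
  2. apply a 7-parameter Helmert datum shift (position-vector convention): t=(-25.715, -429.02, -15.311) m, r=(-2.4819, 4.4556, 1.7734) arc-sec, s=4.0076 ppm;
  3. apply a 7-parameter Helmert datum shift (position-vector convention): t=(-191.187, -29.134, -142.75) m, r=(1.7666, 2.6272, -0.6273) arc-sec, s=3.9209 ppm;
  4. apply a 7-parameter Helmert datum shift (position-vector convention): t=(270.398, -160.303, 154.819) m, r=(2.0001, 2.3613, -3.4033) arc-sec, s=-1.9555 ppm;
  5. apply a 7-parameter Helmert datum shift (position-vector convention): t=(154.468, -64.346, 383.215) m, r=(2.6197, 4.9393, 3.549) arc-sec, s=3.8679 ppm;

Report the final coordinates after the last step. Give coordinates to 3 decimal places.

start: φ=-20.331433°, λ=-159.167584°, h=177.556 m
→ ECEF (a=6378137.000, f=1/298.257222101): X=-5592189.8697, Y=-2127894.8425, Z=-2202200.9510
→ Helmert 7p (PV): X=-5592267.2716, Y=-2128406.9686, Z=-2202078.6839
→ Helmert 7p (PV): X=-5592514.9064, Y=-2128408.5802, Z=-2202177.0682
→ Helmert 7p (PV): X=-5592293.9004, Y=-2128451.0927, Z=-2201974.5590
→ Helmert 7p (PV): X=-5592177.1701, Y=-2128591.9263, Z=-2201492.9780

X=-5592177.170 m, Y=-2128591.926 m, Z=-2201492.978 m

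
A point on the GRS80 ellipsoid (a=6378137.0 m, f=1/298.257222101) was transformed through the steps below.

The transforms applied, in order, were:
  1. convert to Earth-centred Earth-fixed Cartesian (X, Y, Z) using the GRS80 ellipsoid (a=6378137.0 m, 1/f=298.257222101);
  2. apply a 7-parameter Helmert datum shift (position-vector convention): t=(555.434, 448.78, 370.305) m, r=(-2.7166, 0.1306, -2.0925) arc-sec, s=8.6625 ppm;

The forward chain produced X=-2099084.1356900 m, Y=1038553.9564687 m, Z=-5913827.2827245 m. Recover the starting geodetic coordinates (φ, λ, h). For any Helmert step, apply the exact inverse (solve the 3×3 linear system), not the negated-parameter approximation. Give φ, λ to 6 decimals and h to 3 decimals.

φ=-68.525601°, λ=153.690090°, h=1428.420 m

start: X=-2099084.1357, Y=1038553.9565, Z=-5913827.2827 m
→ Helmert⁻¹: X=-2099628.1689, Y=1038152.7756, Z=-5914134.0129
→ geod (Bowring, a=6378137.000): φ=-68.52560100°, λ=153.69009000°, h=1428.4200 m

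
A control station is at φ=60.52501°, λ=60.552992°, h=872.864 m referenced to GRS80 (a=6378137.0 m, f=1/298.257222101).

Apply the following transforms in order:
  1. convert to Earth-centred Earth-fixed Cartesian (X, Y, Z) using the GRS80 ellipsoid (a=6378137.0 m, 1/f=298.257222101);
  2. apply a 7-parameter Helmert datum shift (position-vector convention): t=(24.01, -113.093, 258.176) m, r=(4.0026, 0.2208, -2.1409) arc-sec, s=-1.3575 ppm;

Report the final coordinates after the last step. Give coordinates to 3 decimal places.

start: φ=60.525010°, λ=60.552992°, h=872.864 m
→ ECEF (a=6378137.000, f=1/298.257222101): X=1546996.5264, Y=2740217.4104, Z=5530251.9685
→ Helmert 7p (PV): X=1547052.7980, Y=2739977.2255, Z=5530554.1554

X=1547052.798 m, Y=2739977.226 m, Z=5530554.155 m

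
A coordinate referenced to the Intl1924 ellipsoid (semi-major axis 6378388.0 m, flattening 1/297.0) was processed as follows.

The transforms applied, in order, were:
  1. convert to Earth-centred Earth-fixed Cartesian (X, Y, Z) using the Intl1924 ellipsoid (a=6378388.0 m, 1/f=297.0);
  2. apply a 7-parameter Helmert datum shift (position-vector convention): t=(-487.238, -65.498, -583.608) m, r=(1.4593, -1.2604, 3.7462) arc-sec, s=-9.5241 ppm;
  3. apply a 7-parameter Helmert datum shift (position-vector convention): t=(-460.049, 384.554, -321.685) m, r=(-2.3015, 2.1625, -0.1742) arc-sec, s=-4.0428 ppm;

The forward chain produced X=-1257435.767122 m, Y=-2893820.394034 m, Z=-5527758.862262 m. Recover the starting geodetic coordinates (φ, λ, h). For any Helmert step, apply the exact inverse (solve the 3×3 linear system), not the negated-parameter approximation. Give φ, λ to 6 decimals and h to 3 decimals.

φ=-60.445559°, λ=-113.468792°, h=1949.021 m

start: X=-1257435.7671, Y=-2893820.3940, Z=-5527758.8623 m
→ Helmert⁻¹: X=-1256920.4047, Y=-2894156.0345, Z=-5527504.9943
→ Helmert⁻¹: X=-1256531.4697, Y=-2894134.3816, Z=-5526945.8719
→ geod (Bowring, a=6378388.000): φ=-60.44555900°, λ=-113.46879200°, h=1949.0210 m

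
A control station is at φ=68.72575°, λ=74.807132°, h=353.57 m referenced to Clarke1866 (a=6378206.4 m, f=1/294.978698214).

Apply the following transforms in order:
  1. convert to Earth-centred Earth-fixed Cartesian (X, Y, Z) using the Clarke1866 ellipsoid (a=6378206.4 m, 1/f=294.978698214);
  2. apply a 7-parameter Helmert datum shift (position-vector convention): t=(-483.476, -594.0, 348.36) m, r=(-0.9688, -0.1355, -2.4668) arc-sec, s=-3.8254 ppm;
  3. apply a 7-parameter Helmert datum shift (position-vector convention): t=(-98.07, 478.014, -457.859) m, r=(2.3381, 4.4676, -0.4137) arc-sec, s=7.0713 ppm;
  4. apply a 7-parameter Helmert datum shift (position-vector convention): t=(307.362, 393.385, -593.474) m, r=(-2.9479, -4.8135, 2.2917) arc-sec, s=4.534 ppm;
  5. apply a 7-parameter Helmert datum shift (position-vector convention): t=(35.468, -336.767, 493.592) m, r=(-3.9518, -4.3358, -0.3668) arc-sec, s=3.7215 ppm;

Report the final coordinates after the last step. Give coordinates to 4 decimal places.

start: φ=68.725750°, λ=74.807132°, h=353.570 m
→ ECEF (a=6378206.400, f=1/294.978698214): X=608309.3986, Y=2240052.5439, Z=5921084.6705
→ Helmert 7p (PV): X=607846.4954, Y=2239470.5103, Z=5921400.2584
→ Helmert 7p (PV): X=607885.4710, Y=2239896.0190, Z=5920996.4912
→ Helmert 7p (PV): X=608032.5268, Y=2240390.9358, Z=5920412.0366
→ Helmert 7p (PV): X=607949.7909, Y=2240174.8540, Z=5920897.5192

X=607949.7909 m, Y=2240174.8540 m, Z=5920897.5192 m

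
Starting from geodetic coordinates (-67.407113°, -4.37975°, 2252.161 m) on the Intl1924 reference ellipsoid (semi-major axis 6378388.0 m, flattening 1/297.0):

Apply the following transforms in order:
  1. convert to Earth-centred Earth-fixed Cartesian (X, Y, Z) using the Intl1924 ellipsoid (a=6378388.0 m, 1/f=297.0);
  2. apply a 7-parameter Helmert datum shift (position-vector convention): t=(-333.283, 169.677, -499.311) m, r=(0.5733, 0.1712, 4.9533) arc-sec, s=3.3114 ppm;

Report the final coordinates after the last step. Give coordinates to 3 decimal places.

X=2450865.809 m, Y=-187493.237 m, Z=-5868740.666 m

start: φ=-67.407113°, λ=-4.379750°, h=2252.161 m
→ ECEF (a=6378388.000, f=1/297.0): X=2451191.3376, Y=-187737.4663, Z=-5868219.3669
→ Helmert 7p (PV): X=2450865.8093, Y=-187493.2368, Z=-5868740.6663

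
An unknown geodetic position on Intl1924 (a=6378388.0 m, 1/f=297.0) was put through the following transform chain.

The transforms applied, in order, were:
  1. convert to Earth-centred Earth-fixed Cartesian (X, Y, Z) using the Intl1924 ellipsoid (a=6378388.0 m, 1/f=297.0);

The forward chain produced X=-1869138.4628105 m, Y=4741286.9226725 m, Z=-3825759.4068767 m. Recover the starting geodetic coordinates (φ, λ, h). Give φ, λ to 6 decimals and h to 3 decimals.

φ=-37.080355°, λ=111.515647°, h=1968.295 m

start: X=-1869138.4628, Y=4741286.9227, Z=-3825759.4069 m
→ geod (Bowring, a=6378388.000): φ=-37.08035500°, λ=111.51564700°, h=1968.2950 m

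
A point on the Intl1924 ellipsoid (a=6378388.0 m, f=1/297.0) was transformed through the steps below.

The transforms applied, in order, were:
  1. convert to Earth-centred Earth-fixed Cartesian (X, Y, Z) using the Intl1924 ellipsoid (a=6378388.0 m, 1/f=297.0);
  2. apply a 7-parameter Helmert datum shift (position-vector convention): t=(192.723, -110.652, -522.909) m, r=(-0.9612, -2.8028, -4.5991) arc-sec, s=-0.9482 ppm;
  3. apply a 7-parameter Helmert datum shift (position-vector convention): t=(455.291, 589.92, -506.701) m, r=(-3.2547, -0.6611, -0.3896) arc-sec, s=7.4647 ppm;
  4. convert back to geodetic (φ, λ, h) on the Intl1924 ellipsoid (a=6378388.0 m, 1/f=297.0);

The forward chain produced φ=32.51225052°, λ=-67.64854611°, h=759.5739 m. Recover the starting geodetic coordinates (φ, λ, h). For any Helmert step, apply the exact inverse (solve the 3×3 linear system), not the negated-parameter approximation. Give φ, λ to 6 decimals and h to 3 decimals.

φ=32.517672°, λ=-67.655195°, h=1437.007 m

start: φ=32.512251°, λ=-67.648546°, h=759.574 m
→ ECEF (a=6378388.000, f=1/297.0): X=2047698.8714, Y=-4980062.2534, Z=3408928.1287
→ Helmert⁻¹: X=2047248.6334, Y=-4980664.9242, Z=3409324.2268
→ Helmert⁻¹: X=2047215.2361, Y=-4980529.2376, Z=3409799.3413
→ geod (Bowring, a=6378388.000): φ=32.51767200°, λ=-67.65519500°, h=1437.0070 m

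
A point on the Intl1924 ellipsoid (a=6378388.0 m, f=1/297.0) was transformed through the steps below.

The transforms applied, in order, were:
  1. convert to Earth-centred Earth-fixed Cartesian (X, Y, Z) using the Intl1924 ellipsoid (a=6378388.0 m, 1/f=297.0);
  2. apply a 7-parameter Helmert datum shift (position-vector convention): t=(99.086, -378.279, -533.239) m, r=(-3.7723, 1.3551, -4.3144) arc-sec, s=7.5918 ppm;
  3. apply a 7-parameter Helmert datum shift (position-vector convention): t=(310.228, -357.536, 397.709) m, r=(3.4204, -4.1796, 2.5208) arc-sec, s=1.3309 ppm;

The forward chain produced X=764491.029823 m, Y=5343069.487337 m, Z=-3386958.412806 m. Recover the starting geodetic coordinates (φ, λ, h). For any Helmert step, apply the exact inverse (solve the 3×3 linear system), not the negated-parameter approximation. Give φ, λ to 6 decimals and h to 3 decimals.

φ=-32.278568°, λ=81.863737°, h=291.345 m

start: X=764491.0298, Y=5343069.4873, Z=-3386958.4128 m
→ Helmert⁻¹: X=764176.4460, Y=5343354.3999, Z=-3387455.7048
→ Helmert⁻¹: X=763982.0350, Y=5343770.0306, Z=-3386794.0038
→ geod (Bowring, a=6378388.000): φ=-32.27856800°, λ=81.86373700°, h=291.3450 m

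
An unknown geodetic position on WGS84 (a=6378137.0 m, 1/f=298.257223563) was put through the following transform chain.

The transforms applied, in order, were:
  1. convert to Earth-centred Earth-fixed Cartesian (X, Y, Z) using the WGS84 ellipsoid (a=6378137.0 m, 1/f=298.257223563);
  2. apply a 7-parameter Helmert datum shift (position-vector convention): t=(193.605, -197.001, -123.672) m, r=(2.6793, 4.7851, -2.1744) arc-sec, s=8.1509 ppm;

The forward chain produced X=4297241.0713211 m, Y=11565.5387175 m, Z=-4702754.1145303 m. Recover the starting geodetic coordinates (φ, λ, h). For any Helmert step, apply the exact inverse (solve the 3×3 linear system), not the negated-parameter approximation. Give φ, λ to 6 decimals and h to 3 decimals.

start: X=4297241.0713, Y=11565.5387, Z=-4702754.1145 m
→ Helmert⁻¹: X=4297121.4102, Y=11746.6596, Z=-4702492.5766
→ geod (Bowring, a=6378137.000): φ=-47.77040900°, λ=0.15662400°, h=3694.5150 m

φ=-47.770409°, λ=0.156624°, h=3694.515 m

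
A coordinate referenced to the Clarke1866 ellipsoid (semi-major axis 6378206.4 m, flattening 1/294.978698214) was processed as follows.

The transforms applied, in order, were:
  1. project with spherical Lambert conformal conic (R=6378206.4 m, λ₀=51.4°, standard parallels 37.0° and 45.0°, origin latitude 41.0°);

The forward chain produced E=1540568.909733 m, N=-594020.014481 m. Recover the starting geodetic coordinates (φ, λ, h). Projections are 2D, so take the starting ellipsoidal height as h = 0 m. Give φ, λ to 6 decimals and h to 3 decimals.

φ=34.327095°, λ=68.190482°, h=0.000 m

start: E=1540568.9097, N=-594020.0145 m
→ lcc⁻¹: φ=34.32709500°, λ=68.19048200°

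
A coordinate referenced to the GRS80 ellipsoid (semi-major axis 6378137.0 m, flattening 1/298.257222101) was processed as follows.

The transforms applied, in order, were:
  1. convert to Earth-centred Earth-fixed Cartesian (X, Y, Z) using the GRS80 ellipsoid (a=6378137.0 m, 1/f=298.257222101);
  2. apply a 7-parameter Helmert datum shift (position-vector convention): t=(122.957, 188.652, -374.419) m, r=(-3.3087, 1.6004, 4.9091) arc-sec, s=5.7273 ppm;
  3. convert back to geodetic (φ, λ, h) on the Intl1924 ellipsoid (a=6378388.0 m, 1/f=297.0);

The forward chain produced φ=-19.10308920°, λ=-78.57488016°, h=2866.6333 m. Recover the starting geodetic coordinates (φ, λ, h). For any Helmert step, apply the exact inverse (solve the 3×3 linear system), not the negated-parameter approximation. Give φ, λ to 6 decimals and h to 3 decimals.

start: φ=-19.103089°, λ=-78.574880°, h=2866.633 m
→ ECEF (a=6378388.000, f=1/297.0): X=1194864.9408, Y=-5912490.1489, Z=-2075099.4888
→ Helmert⁻¹: X=1194610.5187, Y=-5912640.0872, Z=-2074798.7632
→ geod (Bowring, a=6378137.000): φ=-19.09972900°, λ=-78.57753100°, h=3100.7270 m

φ=-19.099729°, λ=-78.577531°, h=3100.727 m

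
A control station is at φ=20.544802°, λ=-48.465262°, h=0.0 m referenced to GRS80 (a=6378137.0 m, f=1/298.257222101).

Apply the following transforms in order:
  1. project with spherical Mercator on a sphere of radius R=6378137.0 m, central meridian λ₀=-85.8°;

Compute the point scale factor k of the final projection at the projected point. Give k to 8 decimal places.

1.06792190

start: φ=20.544802°, λ=-48.465262°, h=0.000 m
→ into merc (λ₀=-85.8°): φ=20.54480200°, λ−λ₀=37.33473800°
scale k = 1.06792190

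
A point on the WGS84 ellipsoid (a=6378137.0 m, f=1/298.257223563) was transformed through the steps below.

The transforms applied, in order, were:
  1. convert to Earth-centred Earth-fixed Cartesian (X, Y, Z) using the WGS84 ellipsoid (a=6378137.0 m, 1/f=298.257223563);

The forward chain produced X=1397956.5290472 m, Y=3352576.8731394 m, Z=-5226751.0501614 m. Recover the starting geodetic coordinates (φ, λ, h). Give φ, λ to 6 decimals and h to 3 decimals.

start: X=1397956.5290, Y=3352576.8731, Z=-5226751.0502 m
→ geod (Bowring, a=6378137.000): φ=-55.38250100°, λ=67.36485400°, h=1287.6710 m

φ=-55.382501°, λ=67.364854°, h=1287.671 m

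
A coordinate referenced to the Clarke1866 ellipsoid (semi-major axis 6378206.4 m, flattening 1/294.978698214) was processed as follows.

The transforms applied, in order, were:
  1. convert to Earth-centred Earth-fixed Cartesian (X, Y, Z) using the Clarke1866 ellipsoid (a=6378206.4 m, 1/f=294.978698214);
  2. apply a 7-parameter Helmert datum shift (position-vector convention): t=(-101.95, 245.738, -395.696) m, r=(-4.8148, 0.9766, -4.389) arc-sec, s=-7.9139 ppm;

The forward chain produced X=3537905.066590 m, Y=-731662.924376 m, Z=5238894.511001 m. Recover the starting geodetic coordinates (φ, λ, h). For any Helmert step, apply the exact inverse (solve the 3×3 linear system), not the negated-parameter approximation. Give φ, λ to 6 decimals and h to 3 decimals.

φ=55.592175°, λ=-11.688688°, h=746.083 m

start: X=3537905.0666, Y=-731662.9244, Z=5238894.5110 m
→ Helmert⁻¹: X=3538025.7847, Y=-731961.4716, Z=5239331.3360
→ geod (Bowring, a=6378206.400): φ=55.59217500°, λ=-11.68868800°, h=746.0830 m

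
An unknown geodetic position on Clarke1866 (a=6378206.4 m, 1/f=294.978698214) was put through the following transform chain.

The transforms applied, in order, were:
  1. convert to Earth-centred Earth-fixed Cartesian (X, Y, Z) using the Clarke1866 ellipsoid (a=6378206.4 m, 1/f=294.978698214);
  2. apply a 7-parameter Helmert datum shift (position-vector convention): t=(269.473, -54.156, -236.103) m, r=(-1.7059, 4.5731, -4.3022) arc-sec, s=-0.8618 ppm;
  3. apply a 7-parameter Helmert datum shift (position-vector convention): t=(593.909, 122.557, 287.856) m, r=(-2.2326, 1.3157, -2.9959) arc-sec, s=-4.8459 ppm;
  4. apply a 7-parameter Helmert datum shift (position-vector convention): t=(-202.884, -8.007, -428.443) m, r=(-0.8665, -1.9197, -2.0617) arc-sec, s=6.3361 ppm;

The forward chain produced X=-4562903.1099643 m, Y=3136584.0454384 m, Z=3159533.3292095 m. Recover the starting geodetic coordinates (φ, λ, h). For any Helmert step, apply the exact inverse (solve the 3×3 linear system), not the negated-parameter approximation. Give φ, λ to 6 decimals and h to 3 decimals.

φ=29.878316°, λ=145.502959°, h=2772.289 m

start: X=-4562903.1100, Y=3136584.0454, Z=3159533.3292 m
→ Helmert⁻¹: X=-4562673.2571, Y=3136513.2982, Z=3159997.3914
→ Helmert⁻¹: X=-4563354.9877, Y=3136305.4585, Z=3159729.6861
→ Helmert⁻¹: X=-4563763.8663, Y=3136240.9943, Z=3159893.2671
→ geod (Bowring, a=6378206.400): φ=29.87831600°, λ=145.50295900°, h=2772.2890 m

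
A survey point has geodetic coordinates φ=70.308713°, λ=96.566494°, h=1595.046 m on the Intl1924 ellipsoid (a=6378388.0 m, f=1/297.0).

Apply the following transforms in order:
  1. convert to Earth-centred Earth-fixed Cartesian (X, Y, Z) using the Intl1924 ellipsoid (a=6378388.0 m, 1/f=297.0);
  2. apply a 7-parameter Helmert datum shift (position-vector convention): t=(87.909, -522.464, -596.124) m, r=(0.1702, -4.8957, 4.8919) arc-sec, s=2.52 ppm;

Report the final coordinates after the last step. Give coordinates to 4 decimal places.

start: φ=70.308713°, λ=96.566494°, h=1595.046 m
→ ECEF (a=6378388.000, f=1/297.0): X=-246572.7419, Y=2142036.3978, Z=5984374.6390
→ Helmert 7p (PV): X=-246678.2959, Y=2141508.5459, Z=5983789.5107

X=-246678.2959 m, Y=2141508.5459 m, Z=5983789.5107 m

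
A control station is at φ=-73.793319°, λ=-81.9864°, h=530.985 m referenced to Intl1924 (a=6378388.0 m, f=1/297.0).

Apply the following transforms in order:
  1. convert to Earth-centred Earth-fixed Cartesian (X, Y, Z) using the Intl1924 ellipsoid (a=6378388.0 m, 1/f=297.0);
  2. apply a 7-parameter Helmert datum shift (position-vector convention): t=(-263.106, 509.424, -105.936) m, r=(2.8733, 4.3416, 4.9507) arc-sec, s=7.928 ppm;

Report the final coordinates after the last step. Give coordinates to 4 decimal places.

start: φ=-73.793319°, λ=-81.986400°, h=530.985 m
→ ECEF (a=6378388.000, f=1/297.0): X=248971.7398, Y=-1768480.0284, Z=-6103196.8933
→ Helmert 7p (PV): X=248624.5892, Y=-1767893.6300, Z=-6103381.0914

X=248624.5892 m, Y=-1767893.6300 m, Z=-6103381.0914 m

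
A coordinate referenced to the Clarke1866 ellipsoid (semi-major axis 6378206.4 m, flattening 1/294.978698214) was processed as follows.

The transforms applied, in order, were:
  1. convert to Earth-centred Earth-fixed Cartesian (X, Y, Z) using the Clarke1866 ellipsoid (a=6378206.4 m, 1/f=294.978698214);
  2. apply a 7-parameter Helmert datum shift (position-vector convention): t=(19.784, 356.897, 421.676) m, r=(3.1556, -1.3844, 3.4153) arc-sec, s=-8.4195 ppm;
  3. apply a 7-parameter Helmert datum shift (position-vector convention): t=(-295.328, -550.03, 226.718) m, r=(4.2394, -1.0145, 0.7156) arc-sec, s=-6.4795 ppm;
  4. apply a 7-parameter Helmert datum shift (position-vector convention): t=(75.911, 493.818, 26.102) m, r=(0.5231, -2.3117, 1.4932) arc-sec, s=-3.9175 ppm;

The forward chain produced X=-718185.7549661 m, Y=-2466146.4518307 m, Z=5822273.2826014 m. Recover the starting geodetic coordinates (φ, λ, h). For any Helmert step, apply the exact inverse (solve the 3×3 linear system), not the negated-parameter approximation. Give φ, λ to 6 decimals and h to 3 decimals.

φ=66.335947°, λ=-106.230458°, h=3193.363 m

start: X=-718185.7550, Y=-2466146.4518, Z=5822273.2826 m
→ Helmert⁻¹: X=-718217.0834, Y=-2466629.9679, Z=5822284.2942
→ Helmert⁻¹: X=-717906.3266, Y=-2465973.7626, Z=5822149.5151
→ Helmert⁻¹: X=-717933.9164, Y=-2466250.4709, Z=5821819.4048
→ geod (Bowring, a=6378206.400): φ=66.33594700°, λ=-106.23045800°, h=3193.3630 m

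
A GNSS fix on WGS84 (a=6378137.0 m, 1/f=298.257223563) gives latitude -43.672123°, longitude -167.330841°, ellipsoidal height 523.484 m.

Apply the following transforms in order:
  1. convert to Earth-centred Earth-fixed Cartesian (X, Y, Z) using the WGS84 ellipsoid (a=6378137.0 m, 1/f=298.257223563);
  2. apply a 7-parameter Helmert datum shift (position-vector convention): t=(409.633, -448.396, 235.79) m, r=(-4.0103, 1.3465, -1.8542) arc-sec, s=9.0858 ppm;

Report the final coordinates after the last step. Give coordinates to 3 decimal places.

X=-4508244.610 m, Y=-1014003.854 m, Z=-4381930.097 m

start: φ=-43.672123°, λ=-167.330841°, h=523.484 m
→ ECEF (a=6378137.000, f=1/298.257223563): X=-4508575.5610, Y=-1013501.5781, Z=-4382175.2091
→ Helmert 7p (PV): X=-4508244.6100, Y=-1014003.8539, Z=-4381930.0972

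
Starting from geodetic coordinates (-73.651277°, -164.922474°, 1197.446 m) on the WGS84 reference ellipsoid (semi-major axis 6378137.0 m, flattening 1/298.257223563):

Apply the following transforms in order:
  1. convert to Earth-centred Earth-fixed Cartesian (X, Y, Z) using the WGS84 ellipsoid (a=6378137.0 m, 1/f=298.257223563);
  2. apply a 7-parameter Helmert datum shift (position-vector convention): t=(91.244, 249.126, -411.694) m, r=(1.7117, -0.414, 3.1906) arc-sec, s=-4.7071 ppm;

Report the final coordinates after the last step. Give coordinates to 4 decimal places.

X=-1739105.0535 m, Y=-468271.8089 m, Z=-6099636.5786 m

start: φ=-73.651277°, λ=-164.922474°, h=1197.446 m
→ ECEF (a=6378137.000, f=1/298.257223563): X=-1739223.9738, Y=-468546.8521, Z=-6099246.2153
→ Helmert 7p (PV): X=-1739105.0535, Y=-468271.8089, Z=-6099636.5786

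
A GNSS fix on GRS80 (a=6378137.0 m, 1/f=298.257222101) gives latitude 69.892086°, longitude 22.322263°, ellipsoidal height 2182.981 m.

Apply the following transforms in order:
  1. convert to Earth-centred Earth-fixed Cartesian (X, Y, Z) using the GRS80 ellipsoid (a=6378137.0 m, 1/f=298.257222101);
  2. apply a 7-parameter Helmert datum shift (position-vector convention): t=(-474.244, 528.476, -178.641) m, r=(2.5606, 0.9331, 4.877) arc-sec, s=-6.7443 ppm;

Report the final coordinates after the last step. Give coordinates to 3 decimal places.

start: φ=69.892086°, λ=22.322263°, h=2182.981 m
→ ECEF (a=6378137.000, f=1/298.257222101): X=2035125.0486, Y=835589.5454, Z=5968961.6860
→ Helmert 7p (PV): X=2034644.3244, Y=836086.4058, Z=5968743.9552

X=2034644.324 m, Y=836086.406 m, Z=5968743.955 m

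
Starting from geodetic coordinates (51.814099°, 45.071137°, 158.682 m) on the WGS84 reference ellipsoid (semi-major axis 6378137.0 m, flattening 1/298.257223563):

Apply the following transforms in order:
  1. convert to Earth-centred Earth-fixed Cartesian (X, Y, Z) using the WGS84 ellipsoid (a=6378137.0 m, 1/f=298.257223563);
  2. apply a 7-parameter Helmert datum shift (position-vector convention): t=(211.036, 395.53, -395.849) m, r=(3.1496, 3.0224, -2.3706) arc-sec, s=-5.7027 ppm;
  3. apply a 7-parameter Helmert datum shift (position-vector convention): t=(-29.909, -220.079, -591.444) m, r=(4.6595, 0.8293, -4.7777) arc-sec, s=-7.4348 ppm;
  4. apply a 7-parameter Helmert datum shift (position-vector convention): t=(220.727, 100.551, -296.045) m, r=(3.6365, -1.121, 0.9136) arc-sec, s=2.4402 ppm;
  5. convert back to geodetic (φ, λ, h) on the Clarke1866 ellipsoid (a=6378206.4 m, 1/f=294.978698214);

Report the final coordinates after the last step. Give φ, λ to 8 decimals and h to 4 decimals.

φ=51.80737656°, λ=45.06459286°, h=-543.7760 m

start: φ=51.814099°, λ=45.071137°, h=158.682 m
→ ECEF (a=6378137.000, f=1/298.257223563): X=2790546.3326, Y=2797484.2945, Z=4990167.0727
→ Helmert 7p (PV): X=2790846.7268, Y=2797755.6019, Z=4989744.5931
→ Helmert 7p (PV): X=2790880.9336, Y=2797337.3614, Z=4989168.0312
→ Helmert 7p (PV): X=2791068.9657, Y=2797369.1396, Z=4988948.6464
→ geod (Bowring, a=6378206.400): φ=51.80737656°, λ=45.06459286°, h=-543.7760 m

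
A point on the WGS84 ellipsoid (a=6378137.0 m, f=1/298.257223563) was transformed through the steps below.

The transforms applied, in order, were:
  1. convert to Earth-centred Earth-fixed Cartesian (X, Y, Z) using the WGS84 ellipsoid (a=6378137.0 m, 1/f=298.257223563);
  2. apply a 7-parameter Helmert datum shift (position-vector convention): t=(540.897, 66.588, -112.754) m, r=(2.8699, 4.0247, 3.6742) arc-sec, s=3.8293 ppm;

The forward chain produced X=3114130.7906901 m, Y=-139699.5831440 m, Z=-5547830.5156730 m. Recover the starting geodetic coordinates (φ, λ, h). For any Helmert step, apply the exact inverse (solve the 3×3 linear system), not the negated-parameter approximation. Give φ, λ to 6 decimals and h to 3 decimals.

start: X=3114130.7907, Y=-139699.5831, Z=-5547830.5157 m
→ Helmert⁻¹: X=3113683.7259, Y=-139898.2880, Z=-5547633.8163
→ geod (Bowring, a=6378137.000): φ=-60.83545400°, λ=-2.57257800°, h=1377.8850 m

φ=-60.835454°, λ=-2.572578°, h=1377.885 m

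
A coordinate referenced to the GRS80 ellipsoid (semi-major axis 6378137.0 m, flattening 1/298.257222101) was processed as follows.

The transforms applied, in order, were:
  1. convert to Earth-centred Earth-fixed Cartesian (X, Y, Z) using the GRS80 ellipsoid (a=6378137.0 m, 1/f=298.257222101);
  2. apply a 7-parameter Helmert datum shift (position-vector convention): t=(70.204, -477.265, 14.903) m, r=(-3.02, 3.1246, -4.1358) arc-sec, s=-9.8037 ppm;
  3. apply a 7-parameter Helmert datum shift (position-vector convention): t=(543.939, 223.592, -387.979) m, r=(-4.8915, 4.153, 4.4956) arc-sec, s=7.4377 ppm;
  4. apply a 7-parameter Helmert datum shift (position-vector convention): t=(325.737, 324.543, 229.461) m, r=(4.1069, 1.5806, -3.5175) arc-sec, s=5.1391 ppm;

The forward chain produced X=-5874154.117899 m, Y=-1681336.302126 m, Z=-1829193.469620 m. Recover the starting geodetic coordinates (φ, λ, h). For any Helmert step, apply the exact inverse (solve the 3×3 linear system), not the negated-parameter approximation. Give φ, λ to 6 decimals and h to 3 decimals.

φ=-16.771421°, λ=-164.028506°, h=2427.389 m

start: X=-5874154.1179, Y=-1681336.3021, Z=-1829193.4696 m
→ Helmert⁻¹: X=-5874406.9666, Y=-1681788.8064, Z=-1829425.0587
→ Helmert⁻¹: X=-5874907.0364, Y=-1681828.4645, Z=-1829181.6471
→ Helmert⁻¹: X=-5874973.4111, Y=-1681458.6979, Z=-1829328.0991
→ geod (Bowring, a=6378137.000): φ=-16.77142100°, λ=-164.02850600°, h=2427.3890 m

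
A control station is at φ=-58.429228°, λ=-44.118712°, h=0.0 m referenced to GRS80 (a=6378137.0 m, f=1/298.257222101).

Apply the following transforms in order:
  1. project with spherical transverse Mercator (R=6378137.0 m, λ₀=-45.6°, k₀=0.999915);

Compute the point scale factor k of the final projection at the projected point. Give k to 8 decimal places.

1.00000659

start: φ=-58.429228°, λ=-44.118712°, h=0.000 m
→ into tm (λ₀=-45.6°): φ=-58.42922800°, λ−λ₀=1.48128800°
scale k = 1.00000659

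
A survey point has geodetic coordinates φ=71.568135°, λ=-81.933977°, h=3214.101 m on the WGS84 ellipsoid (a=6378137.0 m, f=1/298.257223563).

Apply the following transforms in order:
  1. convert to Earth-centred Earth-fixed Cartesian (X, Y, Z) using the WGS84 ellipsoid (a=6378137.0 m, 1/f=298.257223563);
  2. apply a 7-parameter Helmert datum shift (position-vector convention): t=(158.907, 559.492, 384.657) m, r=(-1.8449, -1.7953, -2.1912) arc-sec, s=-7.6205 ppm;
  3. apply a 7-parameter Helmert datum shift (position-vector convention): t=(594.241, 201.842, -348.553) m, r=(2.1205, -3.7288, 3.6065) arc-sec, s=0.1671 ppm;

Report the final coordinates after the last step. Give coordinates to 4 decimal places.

start: φ=71.568135°, λ=-81.933977°, h=3214.101 m
→ ECEF (a=6378137.000, f=1/298.257223563): X=283958.9144, Y=-2003716.6228, Z=6031671.6579
→ Helmert 7p (PV): X=284041.8733, Y=-2003090.9292, Z=6032030.7438
→ Helmert 7p (PV): X=284562.1400, Y=-2002946.4676, Z=6031667.7409

X=284562.1400 m, Y=-2002946.4676 m, Z=6031667.7409 m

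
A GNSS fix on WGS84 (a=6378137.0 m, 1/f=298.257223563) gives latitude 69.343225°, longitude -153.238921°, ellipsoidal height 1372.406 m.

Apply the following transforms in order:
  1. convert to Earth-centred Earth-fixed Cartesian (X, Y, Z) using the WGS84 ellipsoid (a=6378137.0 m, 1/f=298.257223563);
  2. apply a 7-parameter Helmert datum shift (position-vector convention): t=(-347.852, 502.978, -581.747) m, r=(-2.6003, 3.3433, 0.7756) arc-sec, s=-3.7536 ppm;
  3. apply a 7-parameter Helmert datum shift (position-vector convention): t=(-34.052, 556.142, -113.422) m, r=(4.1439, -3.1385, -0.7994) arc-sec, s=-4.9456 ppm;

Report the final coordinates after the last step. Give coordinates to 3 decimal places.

X=-2015719.539 m, Y=-1015290.608 m, Z=5946118.367 m

start: φ=69.343225°, λ=-153.238921°, h=1372.406 m
→ ECEF (a=6378137.000, f=1/298.257223563): X=-2015360.9666, Y=-1016314.3076, Z=5946870.8633
→ Helmert 7p (PV): X=-2015601.0410, Y=-1015740.1233, Z=5946312.2728
→ Helmert 7p (PV): X=-2015719.5391, Y=-1015290.6082, Z=5946118.3674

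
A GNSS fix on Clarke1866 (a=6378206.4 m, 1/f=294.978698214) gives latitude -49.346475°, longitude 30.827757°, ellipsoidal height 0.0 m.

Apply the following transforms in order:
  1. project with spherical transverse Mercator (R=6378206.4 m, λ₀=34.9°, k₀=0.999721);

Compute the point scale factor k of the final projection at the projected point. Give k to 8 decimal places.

1.00079263

start: φ=-49.346475°, λ=30.827757°, h=0.000 m
→ into tm (λ₀=34.9°): φ=-49.34647500°, λ−λ₀=-4.07224300°
scale k = 1.00079263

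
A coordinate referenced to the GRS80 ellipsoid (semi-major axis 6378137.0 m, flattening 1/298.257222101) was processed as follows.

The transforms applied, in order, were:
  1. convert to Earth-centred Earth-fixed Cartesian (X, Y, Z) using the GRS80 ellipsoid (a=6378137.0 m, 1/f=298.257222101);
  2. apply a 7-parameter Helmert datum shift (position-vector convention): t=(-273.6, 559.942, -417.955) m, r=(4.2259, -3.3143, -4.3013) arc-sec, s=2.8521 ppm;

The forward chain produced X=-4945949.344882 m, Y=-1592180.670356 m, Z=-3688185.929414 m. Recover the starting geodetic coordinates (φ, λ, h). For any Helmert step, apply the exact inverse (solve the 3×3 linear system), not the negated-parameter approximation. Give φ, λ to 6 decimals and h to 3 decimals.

φ=-35.546080°, λ=-162.147208°, h=544.131 m

start: X=-4945949.3449, Y=-1592180.6704, Z=-3688185.9294 m
→ Helmert⁻¹: X=-4945687.6756, Y=-1592914.7551, Z=-3687645.3531
→ geod (Bowring, a=6378137.000): φ=-35.54608000°, λ=-162.14720800°, h=544.1310 m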